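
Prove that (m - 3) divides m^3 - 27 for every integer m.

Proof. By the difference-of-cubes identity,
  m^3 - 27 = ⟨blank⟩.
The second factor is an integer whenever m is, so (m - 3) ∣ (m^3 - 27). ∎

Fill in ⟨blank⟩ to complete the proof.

(m - 3)(m^2 + 3m + 9)

a^3 - b^3 = (a - b)(a^2 + ab + b^2). With a = m, b = 3:
m^3 - 27 = (m - 3)(m^2 + 3m + 9).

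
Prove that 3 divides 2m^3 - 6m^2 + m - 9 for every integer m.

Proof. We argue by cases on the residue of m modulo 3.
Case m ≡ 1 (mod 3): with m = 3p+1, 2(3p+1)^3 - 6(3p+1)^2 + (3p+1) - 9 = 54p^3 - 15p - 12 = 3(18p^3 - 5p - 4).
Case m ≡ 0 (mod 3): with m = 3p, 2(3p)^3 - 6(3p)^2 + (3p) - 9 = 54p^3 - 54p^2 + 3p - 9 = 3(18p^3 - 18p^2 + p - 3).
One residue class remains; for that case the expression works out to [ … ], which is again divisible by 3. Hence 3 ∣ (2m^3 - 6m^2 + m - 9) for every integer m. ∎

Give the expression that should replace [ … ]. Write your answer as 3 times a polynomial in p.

3(18p^3 + 18p^2 + p - 5)

The residues treated are {1, 0}, so the missing case is m ≡ 2 (mod 3); write m = 3p+2.
Then 2(3p+2)^3 - 6(3p+2)^2 + (3p+2) - 9 = 54p^3 + 54p^2 + 3p - 15 = 3(18p^3 + 18p^2 + p - 5).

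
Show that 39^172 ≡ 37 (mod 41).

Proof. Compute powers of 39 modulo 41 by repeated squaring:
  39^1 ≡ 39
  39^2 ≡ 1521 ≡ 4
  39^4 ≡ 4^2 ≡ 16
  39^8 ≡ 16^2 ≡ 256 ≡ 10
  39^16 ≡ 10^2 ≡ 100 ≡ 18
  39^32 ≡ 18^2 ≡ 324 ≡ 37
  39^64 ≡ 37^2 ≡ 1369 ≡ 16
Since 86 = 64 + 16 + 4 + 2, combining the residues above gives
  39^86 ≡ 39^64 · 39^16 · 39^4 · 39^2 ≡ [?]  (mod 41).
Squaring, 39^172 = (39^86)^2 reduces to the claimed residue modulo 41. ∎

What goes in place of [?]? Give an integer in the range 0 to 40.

23

Multiply the listed residues: 16 · 18 · 16 · 4 = 288 → 4608 → 18432.
Reducing modulo 41: 18432 = 449·41 + 23, so 39^86 ≡ 23.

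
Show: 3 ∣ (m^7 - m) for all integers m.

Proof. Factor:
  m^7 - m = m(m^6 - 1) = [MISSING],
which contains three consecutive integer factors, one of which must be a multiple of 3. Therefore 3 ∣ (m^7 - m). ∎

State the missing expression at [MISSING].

m^6 - 1 = (m^2 - 1)(m^4 + m^2 + 1), and m^2 - 1 = (m-1)(m+1).
So m(m^6 - 1) = (m - 1)m(m + 1)(m^4 + m^2 + 1).

(m - 1)m(m + 1)(m^4 + m^2 + 1)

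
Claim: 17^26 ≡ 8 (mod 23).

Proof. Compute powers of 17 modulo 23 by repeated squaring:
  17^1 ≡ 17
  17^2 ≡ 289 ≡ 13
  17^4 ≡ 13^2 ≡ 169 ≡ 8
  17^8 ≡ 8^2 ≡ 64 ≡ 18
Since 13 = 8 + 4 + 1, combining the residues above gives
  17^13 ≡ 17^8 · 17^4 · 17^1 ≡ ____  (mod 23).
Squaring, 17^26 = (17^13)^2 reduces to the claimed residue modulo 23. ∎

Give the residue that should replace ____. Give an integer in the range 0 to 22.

10

Multiply the listed residues: 18 · 8 · 17 = 144 → 2448.
Reducing modulo 23: 2448 = 106·23 + 10, so 17^13 ≡ 10.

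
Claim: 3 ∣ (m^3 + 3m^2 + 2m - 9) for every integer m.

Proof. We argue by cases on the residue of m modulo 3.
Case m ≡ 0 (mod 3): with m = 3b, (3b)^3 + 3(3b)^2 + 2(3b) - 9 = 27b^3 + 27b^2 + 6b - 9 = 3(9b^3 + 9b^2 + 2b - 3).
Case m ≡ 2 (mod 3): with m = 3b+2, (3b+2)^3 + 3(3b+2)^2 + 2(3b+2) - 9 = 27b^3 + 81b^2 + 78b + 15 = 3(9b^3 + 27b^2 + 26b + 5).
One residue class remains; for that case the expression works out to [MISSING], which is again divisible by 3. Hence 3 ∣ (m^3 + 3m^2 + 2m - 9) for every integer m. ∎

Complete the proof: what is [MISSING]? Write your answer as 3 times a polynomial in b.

3(9b^3 + 18b^2 + 11b - 1)

The residues treated are {0, 2}, so the missing case is m ≡ 1 (mod 3); write m = 3b+1.
Then (3b+1)^3 + 3(3b+1)^2 + 2(3b+1) - 9 = 27b^3 + 54b^2 + 33b - 3 = 3(9b^3 + 18b^2 + 11b - 1).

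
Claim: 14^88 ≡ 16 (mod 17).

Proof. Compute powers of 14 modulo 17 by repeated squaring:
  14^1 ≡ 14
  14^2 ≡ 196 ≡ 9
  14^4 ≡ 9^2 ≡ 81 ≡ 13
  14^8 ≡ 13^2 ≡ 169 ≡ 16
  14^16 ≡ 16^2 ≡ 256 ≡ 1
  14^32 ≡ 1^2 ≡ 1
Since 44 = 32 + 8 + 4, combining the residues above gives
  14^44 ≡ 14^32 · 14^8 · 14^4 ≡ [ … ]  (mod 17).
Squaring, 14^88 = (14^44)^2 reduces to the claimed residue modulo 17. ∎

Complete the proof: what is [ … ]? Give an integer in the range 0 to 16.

4

Multiply the listed residues: 1 · 16 · 13 = 16 → 208.
Reducing modulo 17: 208 = 12·17 + 4, so 14^44 ≡ 4.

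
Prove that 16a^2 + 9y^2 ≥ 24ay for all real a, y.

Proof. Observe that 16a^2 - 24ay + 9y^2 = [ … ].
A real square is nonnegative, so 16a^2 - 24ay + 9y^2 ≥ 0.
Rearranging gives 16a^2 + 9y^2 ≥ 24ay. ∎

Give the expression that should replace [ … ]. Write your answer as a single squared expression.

The leading and trailing coefficients are 4^2 and 3^2, and 24 = 2·4·3, so the trinomial is (4a - 3y)^2.
Hence 16a^2 - 24ay + 9y^2 ≥ 0.

(4a - 3y)^2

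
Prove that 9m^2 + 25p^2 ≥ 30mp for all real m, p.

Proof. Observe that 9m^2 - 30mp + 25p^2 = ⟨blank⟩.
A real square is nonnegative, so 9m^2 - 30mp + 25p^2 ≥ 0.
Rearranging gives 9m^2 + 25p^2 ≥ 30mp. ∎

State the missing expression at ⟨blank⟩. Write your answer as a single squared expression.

(3m - 5p)^2

The leading and trailing coefficients are 3^2 and 5^2, and 30 = 2·3·5, so the trinomial is (3m - 5p)^2.
Hence 9m^2 - 30mp + 25p^2 ≥ 0.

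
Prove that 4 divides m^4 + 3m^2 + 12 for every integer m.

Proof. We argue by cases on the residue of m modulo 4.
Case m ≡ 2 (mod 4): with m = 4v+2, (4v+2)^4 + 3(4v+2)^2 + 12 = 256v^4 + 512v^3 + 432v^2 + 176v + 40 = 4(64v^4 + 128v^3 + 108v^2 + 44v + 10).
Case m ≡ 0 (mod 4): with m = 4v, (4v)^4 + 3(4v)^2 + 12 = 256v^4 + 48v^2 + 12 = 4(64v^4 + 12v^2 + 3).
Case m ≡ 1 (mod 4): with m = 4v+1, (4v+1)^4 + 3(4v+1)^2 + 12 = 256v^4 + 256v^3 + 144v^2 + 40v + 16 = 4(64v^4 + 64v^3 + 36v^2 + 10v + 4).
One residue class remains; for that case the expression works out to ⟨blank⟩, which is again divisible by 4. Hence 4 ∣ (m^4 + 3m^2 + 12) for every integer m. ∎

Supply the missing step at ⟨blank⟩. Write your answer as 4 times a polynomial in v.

Only m ≡ 3 (mod 4) is unaccounted for. Put m = 4v+3:
(4v+3)^4 + 3(4v+3)^2 + 12 expands to 256v^4 + 768v^3 + 912v^2 + 504v + 120,
and factoring out 4 leaves 4(64v^4 + 192v^3 + 228v^2 + 126v + 30).

4(64v^4 + 192v^3 + 228v^2 + 126v + 30)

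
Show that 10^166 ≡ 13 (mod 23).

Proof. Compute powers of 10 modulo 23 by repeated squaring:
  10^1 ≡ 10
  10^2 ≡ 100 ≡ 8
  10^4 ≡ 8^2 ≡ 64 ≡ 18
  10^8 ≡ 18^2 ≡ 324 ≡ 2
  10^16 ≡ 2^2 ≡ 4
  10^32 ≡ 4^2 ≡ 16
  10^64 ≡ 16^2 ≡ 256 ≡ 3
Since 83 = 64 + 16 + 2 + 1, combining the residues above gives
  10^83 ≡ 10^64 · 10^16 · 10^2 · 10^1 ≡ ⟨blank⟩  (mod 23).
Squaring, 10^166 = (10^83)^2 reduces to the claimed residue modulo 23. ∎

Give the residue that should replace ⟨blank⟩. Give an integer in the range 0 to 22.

10^64 · 10^16 · 10^2 · 10^1 ≡ 3 · 4 · 8 · 10 = 960.
960 mod 23 = 17, so 10^83 ≡ 17 (mod 23).

17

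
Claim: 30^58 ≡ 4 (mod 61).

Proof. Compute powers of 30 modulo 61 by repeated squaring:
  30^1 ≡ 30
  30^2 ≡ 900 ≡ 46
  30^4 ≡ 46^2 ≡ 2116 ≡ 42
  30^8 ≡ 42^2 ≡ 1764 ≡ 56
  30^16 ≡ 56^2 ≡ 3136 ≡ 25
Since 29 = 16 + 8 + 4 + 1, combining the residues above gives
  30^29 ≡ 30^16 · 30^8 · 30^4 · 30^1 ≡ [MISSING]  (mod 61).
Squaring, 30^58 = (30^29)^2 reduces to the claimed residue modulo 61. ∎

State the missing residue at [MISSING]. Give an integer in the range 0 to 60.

30^16 · 30^8 · 30^4 · 30^1 ≡ 25 · 56 · 42 · 30 = 1764000.
1764000 mod 61 = 2, so 30^29 ≡ 2 (mod 61).

2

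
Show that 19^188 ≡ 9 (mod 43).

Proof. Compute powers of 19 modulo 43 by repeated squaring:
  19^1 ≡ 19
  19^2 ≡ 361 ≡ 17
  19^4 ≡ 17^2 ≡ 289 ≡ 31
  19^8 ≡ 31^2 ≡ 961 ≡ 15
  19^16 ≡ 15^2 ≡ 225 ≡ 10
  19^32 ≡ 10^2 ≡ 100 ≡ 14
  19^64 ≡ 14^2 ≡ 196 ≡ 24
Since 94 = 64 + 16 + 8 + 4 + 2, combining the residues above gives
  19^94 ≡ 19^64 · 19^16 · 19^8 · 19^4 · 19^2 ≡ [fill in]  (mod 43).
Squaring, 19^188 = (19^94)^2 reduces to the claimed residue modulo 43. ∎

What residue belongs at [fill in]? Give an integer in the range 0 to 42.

40

Multiply the listed residues: 24 · 10 · 15 · 31 · 17 = 240 → 3600 → 111600 → 1897200.
Reducing modulo 43: 1897200 = 44120·43 + 40, so 19^94 ≡ 40.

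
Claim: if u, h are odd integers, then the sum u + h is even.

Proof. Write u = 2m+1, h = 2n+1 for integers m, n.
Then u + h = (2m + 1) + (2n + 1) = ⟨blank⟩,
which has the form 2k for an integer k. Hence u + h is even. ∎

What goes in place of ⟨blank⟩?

Expanding: (2m + 1) + (2n + 1) = 2m + 2n + 2.
Every term is even; pulling out the factor of 2 gives 2(m + n + 1).

2(m + n + 1)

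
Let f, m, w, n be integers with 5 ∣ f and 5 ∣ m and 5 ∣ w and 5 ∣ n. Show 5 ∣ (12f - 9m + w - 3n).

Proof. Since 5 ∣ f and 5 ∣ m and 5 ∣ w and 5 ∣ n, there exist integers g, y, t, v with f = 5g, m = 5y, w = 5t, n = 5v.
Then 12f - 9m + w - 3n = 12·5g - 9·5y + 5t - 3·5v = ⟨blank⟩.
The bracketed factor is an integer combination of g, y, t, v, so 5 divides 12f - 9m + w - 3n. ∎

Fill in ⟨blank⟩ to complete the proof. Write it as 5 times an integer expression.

Each term has a factor of 5: 12·5g - 9·5y + 5t - 3·5v = 5·(12g + t - 3v - 9y).
Since 12g + t - 3v - 9y is an integer, 5 ∣ (12f - 9m + w - 3n).

5(12g + t - 3v - 9y)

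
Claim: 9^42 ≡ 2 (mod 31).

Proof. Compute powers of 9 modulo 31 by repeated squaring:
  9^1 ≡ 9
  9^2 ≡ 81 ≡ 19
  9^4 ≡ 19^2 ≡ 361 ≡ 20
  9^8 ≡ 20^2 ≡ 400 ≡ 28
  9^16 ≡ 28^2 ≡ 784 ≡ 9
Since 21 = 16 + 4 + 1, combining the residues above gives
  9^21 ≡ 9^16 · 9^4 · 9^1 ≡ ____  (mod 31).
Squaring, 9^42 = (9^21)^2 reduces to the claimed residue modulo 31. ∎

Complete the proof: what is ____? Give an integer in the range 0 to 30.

8

9^16 · 9^4 · 9^1 ≡ 9 · 20 · 9 = 1620.
1620 mod 31 = 8, so 9^21 ≡ 8 (mod 31).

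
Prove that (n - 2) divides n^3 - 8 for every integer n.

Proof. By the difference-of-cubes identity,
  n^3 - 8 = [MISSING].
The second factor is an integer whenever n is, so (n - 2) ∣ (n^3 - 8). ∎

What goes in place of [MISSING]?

a^3 - b^3 = (a - b)(a^2 + ab + b^2). With a = n, b = 2:
n^3 - 8 = (n - 2)(n^2 + 2n + 4).

(n - 2)(n^2 + 2n + 4)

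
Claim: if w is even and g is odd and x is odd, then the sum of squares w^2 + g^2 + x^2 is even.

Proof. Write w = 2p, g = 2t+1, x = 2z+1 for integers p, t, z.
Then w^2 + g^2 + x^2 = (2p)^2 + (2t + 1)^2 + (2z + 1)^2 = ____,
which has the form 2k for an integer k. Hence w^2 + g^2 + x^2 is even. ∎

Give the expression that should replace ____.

Expanding: (2p)^2 + (2t + 1)^2 + (2z + 1)^2 = 4p^2 + 4t^2 + 4t + 4z^2 + 4z + 2.
Every term is even; pulling out the factor of 2 gives 2(2p^2 + 2t^2 + 2t + 2z^2 + 2z + 1).

2(2p^2 + 2t^2 + 2t + 2z^2 + 2z + 1)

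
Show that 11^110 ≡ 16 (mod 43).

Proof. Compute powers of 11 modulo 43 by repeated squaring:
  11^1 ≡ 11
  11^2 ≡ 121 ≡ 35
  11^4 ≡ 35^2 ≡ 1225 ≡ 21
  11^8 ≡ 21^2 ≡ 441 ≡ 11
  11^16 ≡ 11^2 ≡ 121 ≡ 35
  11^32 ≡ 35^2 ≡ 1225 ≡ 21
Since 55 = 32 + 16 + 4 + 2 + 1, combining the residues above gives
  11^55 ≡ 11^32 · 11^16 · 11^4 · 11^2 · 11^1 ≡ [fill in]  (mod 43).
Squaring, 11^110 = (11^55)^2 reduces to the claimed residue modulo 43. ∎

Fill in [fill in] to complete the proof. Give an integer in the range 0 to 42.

Multiply the listed residues: 21 · 35 · 21 · 35 · 11 = 735 → 15435 → 540225 → 5942475.
Reducing modulo 43: 5942475 = 138197·43 + 4, so 11^55 ≡ 4.

4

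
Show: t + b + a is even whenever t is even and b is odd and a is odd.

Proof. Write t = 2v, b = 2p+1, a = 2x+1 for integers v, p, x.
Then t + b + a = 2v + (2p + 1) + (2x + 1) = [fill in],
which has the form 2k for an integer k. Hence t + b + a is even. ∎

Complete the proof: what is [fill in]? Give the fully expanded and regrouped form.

2v + (2p + 1) + (2x + 1) = 2p + 2v + 2x + 2
= 2(p + v + x + 1).
Since p + v + x + 1 is an integer, the sum is of the form 2k for an integer k.

2(p + v + x + 1)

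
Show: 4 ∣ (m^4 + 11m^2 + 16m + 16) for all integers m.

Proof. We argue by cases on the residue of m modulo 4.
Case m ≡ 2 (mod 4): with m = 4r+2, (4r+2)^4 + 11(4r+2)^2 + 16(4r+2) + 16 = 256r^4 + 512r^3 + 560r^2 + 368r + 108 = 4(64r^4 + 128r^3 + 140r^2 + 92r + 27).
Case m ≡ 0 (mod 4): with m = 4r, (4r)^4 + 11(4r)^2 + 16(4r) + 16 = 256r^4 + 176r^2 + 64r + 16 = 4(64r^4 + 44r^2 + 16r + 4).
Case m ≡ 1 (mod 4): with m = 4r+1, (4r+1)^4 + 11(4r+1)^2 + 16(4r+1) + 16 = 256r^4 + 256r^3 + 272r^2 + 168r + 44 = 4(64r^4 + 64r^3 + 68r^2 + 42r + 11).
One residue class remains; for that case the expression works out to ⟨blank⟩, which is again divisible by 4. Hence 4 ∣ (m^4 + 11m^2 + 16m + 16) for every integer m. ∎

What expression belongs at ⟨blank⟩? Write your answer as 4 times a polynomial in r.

Only m ≡ 3 (mod 4) is unaccounted for. Put m = 4r+3:
(4r+3)^4 + 11(4r+3)^2 + 16(4r+3) + 16 expands to 256r^4 + 768r^3 + 1040r^2 + 760r + 244,
and factoring out 4 leaves 4(64r^4 + 192r^3 + 260r^2 + 190r + 61).

4(64r^4 + 192r^3 + 260r^2 + 190r + 61)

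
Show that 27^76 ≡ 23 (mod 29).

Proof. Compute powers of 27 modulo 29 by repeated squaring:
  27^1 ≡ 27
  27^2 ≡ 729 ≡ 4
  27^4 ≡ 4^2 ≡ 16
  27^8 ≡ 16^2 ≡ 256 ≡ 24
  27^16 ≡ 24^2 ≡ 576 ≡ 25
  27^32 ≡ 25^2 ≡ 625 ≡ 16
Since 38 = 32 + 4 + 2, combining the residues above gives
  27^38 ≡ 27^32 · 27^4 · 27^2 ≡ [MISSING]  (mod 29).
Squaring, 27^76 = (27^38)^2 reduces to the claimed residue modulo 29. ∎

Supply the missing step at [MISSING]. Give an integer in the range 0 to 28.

Multiply the listed residues: 16 · 16 · 4 = 256 → 1024.
Reducing modulo 29: 1024 = 35·29 + 9, so 27^38 ≡ 9.

9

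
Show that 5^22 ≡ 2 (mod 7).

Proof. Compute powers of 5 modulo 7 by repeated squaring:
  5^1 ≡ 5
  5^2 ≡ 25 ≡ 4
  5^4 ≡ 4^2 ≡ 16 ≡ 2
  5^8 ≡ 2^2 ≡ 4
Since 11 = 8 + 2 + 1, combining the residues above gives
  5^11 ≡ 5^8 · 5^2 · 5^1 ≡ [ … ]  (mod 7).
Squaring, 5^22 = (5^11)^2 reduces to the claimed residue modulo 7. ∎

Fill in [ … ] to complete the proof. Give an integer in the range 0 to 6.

5^8 · 5^2 · 5^1 ≡ 4 · 4 · 5 = 80.
80 mod 7 = 3, so 5^11 ≡ 3 (mod 7).

3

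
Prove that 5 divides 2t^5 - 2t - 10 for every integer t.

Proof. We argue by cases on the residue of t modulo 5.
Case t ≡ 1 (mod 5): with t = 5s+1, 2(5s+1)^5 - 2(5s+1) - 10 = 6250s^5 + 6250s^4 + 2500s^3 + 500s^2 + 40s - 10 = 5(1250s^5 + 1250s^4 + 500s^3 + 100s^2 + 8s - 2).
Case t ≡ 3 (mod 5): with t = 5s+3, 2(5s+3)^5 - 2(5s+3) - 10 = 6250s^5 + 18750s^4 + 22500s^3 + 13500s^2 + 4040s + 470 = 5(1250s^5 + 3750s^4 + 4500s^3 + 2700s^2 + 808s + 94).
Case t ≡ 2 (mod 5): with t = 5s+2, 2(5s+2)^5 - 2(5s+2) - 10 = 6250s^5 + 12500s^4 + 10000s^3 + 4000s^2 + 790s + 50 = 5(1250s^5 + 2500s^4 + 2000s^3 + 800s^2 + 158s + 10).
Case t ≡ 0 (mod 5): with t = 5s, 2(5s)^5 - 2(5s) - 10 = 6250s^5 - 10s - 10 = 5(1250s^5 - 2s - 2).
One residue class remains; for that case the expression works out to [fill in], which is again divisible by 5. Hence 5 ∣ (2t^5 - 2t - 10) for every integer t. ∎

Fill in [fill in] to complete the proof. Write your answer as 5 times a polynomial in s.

Only t ≡ 4 (mod 5) is unaccounted for. Put t = 5s+4:
2(5s+4)^5 - 2(5s+4) - 10 expands to 6250s^5 + 25000s^4 + 40000s^3 + 32000s^2 + 12790s + 2030,
and factoring out 5 leaves 5(1250s^5 + 5000s^4 + 8000s^3 + 6400s^2 + 2558s + 406).

5(1250s^5 + 5000s^4 + 8000s^3 + 6400s^2 + 2558s + 406)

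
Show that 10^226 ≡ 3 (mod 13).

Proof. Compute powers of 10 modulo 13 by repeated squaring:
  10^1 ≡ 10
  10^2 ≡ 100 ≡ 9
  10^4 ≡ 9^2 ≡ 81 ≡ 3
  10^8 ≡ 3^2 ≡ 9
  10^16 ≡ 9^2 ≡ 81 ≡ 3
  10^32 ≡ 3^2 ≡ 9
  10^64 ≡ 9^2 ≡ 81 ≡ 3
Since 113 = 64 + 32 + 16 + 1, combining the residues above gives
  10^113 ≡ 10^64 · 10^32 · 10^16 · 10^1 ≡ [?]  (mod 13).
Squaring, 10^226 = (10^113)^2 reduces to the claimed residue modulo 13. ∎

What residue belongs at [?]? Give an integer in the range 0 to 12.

4

10^64 · 10^32 · 10^16 · 10^1 ≡ 3 · 9 · 3 · 10 = 810.
810 mod 13 = 4, so 10^113 ≡ 4 (mod 13).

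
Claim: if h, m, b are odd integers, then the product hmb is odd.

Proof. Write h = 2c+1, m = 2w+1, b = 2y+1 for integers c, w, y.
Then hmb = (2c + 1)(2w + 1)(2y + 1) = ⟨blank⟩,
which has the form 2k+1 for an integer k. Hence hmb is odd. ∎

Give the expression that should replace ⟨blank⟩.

(2c + 1)(2w + 1)(2y + 1) = 8cwy + 4cw + 4cy + 2c + 4wy + 2w + 2y + 1
= 2(4cwy + 2cw + 2cy + c + 2wy + w + y) + 1.
Since 4cwy + 2cw + 2cy + c + 2wy + w + y is an integer, the product is of the form 2k+1 for an integer k.

2(4cwy + 2cw + 2cy + c + 2wy + w + y) + 1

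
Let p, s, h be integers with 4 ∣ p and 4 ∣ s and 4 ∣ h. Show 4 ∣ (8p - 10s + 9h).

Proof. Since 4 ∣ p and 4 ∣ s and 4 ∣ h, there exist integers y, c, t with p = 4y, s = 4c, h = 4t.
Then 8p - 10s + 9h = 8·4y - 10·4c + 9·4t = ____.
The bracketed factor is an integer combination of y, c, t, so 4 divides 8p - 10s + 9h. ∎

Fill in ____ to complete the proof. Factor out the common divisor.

4(-10c + 9t + 8y)

Pull the common 4 out of every term: 8·4y - 10·4c + 9·4t = 4(-10c + 9t + 8y).
-10c + 9t + 8y is an integer, which exhibits the divisibility.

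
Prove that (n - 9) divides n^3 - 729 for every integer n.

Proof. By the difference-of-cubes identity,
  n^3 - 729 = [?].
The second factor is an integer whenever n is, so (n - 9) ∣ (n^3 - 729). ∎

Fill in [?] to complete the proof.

Polynomial division of n^3 - 729 by n - 9 leaves remainder 0 and quotient n^2 + 9n + 81.
Hence n^3 - 729 = (n - 9)(n^2 + 9n + 81).

(n - 9)(n^2 + 9n + 81)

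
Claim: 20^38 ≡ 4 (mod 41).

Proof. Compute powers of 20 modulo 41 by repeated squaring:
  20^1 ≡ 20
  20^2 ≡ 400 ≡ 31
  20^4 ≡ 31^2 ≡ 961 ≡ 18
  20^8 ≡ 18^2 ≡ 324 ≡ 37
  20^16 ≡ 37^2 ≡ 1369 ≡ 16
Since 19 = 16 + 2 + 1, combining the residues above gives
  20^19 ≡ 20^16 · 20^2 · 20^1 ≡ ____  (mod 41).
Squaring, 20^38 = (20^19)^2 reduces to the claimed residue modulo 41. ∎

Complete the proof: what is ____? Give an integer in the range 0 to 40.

39

20^16 · 20^2 · 20^1 ≡ 16 · 31 · 20 = 9920.
9920 mod 41 = 39, so 20^19 ≡ 39 (mod 41).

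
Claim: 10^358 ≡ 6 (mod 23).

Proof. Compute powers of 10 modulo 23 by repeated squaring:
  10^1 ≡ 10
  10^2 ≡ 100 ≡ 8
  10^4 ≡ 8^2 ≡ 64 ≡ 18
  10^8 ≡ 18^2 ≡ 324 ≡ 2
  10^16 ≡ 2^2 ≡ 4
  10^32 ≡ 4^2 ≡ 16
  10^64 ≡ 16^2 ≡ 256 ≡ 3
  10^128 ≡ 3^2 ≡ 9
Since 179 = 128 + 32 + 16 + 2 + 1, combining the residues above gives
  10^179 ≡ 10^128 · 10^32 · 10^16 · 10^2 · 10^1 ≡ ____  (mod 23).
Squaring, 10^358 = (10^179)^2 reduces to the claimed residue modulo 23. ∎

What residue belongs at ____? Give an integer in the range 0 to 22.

10^128 · 10^32 · 10^16 · 10^2 · 10^1 ≡ 9 · 16 · 4 · 8 · 10 = 46080.
46080 mod 23 = 11, so 10^179 ≡ 11 (mod 23).

11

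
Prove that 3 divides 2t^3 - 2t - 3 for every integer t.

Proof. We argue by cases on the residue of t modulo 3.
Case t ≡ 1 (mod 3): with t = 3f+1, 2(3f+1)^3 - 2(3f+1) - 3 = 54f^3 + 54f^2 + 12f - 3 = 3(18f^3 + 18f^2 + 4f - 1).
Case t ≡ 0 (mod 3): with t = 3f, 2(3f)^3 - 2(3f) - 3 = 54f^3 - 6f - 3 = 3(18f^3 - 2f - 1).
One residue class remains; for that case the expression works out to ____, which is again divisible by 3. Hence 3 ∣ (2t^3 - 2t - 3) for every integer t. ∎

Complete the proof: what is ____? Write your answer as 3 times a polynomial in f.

Only t ≡ 2 (mod 3) is unaccounted for. Put t = 3f+2:
2(3f+2)^3 - 2(3f+2) - 3 expands to 54f^3 + 108f^2 + 66f + 9,
and factoring out 3 leaves 3(18f^3 + 36f^2 + 22f + 3).

3(18f^3 + 36f^2 + 22f + 3)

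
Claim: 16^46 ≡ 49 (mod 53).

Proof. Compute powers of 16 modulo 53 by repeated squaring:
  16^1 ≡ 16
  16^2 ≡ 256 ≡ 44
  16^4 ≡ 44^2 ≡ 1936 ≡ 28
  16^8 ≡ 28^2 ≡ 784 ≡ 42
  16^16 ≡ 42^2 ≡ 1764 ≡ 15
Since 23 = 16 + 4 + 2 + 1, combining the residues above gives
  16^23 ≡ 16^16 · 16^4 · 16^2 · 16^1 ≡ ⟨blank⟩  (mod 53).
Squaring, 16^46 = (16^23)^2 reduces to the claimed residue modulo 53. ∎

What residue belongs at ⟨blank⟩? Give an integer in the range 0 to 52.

46

Multiply the listed residues: 15 · 28 · 44 · 16 = 420 → 18480 → 295680.
Reducing modulo 53: 295680 = 5578·53 + 46, so 16^23 ≡ 46.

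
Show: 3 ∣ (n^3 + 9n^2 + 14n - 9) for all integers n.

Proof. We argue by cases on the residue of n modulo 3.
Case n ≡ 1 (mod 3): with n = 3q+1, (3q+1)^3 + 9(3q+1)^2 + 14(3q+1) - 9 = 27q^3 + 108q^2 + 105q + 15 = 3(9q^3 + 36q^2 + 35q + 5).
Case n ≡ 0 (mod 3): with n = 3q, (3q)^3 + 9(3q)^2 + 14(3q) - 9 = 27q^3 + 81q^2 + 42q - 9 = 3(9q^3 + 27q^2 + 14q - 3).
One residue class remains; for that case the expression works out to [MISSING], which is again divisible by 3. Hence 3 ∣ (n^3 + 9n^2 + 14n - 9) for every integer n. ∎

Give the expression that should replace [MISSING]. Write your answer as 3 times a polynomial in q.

3(9q^3 + 45q^2 + 62q + 21)

The residues treated are {1, 0}, so the missing case is n ≡ 2 (mod 3); write n = 3q+2.
Then (3q+2)^3 + 9(3q+2)^2 + 14(3q+2) - 9 = 27q^3 + 135q^2 + 186q + 63 = 3(9q^3 + 45q^2 + 62q + 21).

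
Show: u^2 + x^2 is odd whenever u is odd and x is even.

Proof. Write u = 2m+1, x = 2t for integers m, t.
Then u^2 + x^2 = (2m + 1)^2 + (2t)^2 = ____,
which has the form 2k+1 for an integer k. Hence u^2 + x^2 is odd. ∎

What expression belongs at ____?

(2m + 1)^2 + (2t)^2 = 4m^2 + 4m + 4t^2 + 1
= 2(2m^2 + 2m + 2t^2) + 1.
Since 2m^2 + 2m + 2t^2 is an integer, the sum of squares is of the form 2k+1 for an integer k.

2(2m^2 + 2m + 2t^2) + 1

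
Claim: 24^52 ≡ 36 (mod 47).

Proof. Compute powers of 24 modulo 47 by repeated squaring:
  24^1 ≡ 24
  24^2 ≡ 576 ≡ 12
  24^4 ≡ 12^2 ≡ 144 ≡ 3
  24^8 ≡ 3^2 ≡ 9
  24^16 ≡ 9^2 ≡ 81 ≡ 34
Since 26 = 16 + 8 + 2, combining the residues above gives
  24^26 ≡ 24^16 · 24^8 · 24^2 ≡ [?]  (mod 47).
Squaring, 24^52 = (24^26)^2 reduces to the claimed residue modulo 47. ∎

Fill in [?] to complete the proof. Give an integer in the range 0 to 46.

24^16 · 24^8 · 24^2 ≡ 34 · 9 · 12 = 3672.
3672 mod 47 = 6, so 24^26 ≡ 6 (mod 47).

6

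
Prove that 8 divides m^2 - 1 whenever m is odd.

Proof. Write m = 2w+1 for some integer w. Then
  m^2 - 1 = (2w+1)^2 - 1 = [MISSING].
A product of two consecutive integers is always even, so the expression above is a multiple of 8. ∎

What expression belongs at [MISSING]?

4w(w + 1)

(2w+1)^2 - 1 = 4w^2 + 4w + 1 - 1 = 4w^2 + 4w = 4w(w+1).
Since w and w+1 are consecutive, w(w+1) is even, and 4·(even) is a multiple of 8.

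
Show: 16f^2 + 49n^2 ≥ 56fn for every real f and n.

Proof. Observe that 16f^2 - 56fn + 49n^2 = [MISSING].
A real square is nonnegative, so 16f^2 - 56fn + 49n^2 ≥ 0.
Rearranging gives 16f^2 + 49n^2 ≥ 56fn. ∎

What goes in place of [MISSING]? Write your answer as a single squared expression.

(4f - 7n)^2

The leading and trailing coefficients are 4^2 and 7^2, and 56 = 2·4·7, so the trinomial is (4f - 7n)^2.
Hence 16f^2 - 56fn + 49n^2 ≥ 0.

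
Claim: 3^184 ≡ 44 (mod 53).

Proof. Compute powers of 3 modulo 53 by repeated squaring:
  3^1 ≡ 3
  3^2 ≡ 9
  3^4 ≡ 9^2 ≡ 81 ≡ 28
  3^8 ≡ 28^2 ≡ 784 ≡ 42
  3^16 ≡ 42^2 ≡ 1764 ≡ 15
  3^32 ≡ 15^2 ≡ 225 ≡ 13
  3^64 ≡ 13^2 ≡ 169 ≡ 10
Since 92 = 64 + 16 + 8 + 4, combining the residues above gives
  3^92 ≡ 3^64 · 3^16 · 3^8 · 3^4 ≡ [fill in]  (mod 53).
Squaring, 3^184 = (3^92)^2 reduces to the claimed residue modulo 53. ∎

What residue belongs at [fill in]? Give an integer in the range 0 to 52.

3^64 · 3^16 · 3^8 · 3^4 ≡ 10 · 15 · 42 · 28 = 176400.
176400 mod 53 = 16, so 3^92 ≡ 16 (mod 53).

16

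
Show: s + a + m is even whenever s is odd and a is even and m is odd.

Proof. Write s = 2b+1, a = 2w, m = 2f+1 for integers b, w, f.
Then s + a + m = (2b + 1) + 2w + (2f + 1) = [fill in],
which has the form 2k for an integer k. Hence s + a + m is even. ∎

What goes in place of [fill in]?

(2b + 1) + 2w + (2f + 1) = 2b + 2f + 2w + 2
= 2(b + f + w + 1).
Since b + f + w + 1 is an integer, the sum is of the form 2k for an integer k.

2(b + f + w + 1)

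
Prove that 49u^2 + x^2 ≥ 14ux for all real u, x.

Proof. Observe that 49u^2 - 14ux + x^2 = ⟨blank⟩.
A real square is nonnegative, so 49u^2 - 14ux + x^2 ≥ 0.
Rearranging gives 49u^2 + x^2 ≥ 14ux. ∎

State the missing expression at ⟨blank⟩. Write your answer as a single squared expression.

The leading and trailing coefficients are 7^2 and 1^2, and 14 = 2·7·1, so the trinomial is (7u - x)^2.
Hence 49u^2 - 14ux + x^2 ≥ 0.

(7u - x)^2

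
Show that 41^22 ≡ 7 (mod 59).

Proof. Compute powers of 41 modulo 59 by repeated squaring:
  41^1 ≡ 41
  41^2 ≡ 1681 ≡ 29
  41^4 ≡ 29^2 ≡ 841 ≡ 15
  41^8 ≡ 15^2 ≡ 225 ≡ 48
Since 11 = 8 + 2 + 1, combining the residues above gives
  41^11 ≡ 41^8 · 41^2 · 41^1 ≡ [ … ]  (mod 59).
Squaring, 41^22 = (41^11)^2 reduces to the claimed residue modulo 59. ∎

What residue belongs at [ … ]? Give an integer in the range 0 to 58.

Multiply the listed residues: 48 · 29 · 41 = 1392 → 57072.
Reducing modulo 59: 57072 = 967·59 + 19, so 41^11 ≡ 19.

19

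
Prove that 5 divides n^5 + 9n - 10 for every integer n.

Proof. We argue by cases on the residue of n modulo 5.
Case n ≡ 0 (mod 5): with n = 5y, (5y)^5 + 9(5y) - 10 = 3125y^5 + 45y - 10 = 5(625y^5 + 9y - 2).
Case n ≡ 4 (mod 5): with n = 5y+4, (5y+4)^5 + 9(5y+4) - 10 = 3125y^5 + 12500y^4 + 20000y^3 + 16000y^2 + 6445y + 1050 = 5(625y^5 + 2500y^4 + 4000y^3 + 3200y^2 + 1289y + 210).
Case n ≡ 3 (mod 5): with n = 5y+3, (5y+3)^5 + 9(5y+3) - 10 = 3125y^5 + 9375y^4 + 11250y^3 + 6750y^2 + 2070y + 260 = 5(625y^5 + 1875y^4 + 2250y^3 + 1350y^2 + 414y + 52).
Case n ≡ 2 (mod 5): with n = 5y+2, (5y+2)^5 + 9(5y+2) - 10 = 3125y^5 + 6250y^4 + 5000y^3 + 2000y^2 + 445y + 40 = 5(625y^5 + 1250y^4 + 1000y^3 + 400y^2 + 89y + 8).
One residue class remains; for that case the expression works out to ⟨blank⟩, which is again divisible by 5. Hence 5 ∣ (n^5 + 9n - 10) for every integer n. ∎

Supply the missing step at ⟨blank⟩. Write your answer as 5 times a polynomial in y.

5(625y^5 + 625y^4 + 250y^3 + 50y^2 + 14y)

Only n ≡ 1 (mod 5) is unaccounted for. Put n = 5y+1:
(5y+1)^5 + 9(5y+1) - 10 expands to 3125y^5 + 3125y^4 + 1250y^3 + 250y^2 + 70y,
and factoring out 5 leaves 5(625y^5 + 625y^4 + 250y^3 + 50y^2 + 14y).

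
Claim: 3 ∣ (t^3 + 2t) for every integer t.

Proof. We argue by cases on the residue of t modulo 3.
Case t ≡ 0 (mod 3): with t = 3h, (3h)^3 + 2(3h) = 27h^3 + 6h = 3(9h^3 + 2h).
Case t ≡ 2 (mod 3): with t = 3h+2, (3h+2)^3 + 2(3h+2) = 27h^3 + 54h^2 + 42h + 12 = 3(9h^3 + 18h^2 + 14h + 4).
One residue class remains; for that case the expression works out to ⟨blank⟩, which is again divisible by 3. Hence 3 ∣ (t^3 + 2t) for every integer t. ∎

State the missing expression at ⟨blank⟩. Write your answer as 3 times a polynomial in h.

3(9h^3 + 9h^2 + 5h + 1)

Only t ≡ 1 (mod 3) is unaccounted for. Put t = 3h+1:
(3h+1)^3 + 2(3h+1) expands to 27h^3 + 27h^2 + 15h + 3,
and factoring out 3 leaves 3(9h^3 + 9h^2 + 5h + 1).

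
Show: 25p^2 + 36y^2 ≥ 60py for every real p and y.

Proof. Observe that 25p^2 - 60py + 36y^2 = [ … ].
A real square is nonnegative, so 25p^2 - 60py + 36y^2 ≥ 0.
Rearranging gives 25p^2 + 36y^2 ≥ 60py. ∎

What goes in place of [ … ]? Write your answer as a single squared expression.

(5p - 6y)^2

The leading and trailing coefficients are 5^2 and 6^2, and 60 = 2·5·6, so the trinomial is (5p - 6y)^2.
Hence 25p^2 - 60py + 36y^2 ≥ 0.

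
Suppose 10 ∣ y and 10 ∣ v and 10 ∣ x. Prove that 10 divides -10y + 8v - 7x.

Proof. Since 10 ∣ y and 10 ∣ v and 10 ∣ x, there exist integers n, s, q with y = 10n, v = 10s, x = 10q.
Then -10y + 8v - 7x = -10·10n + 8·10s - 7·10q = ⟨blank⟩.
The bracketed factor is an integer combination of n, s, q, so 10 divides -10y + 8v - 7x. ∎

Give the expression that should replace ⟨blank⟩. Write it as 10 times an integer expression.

10(-10n - 7q + 8s)

Pull the common 10 out of every term: -10·10n + 8·10s - 7·10q = 10(-10n - 7q + 8s).
-10n - 7q + 8s is an integer, which exhibits the divisibility.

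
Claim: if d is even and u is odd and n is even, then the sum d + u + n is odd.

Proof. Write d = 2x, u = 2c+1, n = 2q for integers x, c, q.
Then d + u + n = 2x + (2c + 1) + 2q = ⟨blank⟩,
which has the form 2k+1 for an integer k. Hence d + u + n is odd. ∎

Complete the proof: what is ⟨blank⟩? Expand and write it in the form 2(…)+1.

2(c + q + x) + 1

2x + (2c + 1) + 2q = 2c + 2q + 2x + 1
= 2(c + q + x) + 1.
Since c + q + x is an integer, the sum is of the form 2k+1 for an integer k.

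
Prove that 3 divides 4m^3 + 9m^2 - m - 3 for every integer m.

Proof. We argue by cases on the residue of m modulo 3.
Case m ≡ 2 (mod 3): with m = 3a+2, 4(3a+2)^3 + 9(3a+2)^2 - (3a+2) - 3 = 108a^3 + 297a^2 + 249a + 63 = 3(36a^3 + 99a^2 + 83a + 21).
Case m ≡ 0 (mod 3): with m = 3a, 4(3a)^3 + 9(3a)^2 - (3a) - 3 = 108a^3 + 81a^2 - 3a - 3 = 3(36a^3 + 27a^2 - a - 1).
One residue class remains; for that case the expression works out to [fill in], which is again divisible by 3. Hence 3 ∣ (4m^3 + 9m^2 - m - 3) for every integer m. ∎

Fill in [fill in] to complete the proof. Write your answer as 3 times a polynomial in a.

3(36a^3 + 63a^2 + 29a + 3)

Only m ≡ 1 (mod 3) is unaccounted for. Put m = 3a+1:
4(3a+1)^3 + 9(3a+1)^2 - (3a+1) - 3 expands to 108a^3 + 189a^2 + 87a + 9,
and factoring out 3 leaves 3(36a^3 + 63a^2 + 29a + 3).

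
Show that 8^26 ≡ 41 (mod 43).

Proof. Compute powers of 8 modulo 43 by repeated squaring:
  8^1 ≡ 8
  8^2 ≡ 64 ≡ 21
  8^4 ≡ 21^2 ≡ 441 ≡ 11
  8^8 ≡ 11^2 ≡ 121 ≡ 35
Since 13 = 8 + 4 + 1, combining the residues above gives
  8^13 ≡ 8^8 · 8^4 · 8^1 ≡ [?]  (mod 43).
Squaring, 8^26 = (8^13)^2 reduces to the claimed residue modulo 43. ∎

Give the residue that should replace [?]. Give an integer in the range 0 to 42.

27

Multiply the listed residues: 35 · 11 · 8 = 385 → 3080.
Reducing modulo 43: 3080 = 71·43 + 27, so 8^13 ≡ 27.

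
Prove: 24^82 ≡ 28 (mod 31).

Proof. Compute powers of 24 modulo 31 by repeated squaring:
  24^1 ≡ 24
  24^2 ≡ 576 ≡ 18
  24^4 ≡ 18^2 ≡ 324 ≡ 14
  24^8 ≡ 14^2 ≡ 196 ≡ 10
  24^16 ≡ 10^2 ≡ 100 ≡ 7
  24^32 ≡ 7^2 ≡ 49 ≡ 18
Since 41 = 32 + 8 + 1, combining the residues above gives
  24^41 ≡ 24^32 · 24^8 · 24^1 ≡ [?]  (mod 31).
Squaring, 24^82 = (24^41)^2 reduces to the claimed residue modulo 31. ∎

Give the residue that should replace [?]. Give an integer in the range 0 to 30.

11

24^32 · 24^8 · 24^1 ≡ 18 · 10 · 24 = 4320.
4320 mod 31 = 11, so 24^41 ≡ 11 (mod 31).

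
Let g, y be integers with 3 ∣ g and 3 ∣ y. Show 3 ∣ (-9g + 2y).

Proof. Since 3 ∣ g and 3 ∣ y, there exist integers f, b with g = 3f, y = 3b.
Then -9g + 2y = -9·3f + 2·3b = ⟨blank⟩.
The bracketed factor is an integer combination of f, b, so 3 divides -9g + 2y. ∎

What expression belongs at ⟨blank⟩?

3(2b - 9f)

Pull the common 3 out of every term: -9·3f + 2·3b = 3(2b - 9f).
2b - 9f is an integer, which exhibits the divisibility.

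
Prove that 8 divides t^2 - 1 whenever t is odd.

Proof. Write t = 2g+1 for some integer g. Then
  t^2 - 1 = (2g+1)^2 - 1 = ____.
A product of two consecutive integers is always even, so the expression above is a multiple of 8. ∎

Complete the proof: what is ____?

(2g+1)^2 - 1 = 4g^2 + 4g + 1 - 1 = 4g^2 + 4g = 4g(g+1).
Since g and g+1 are consecutive, g(g+1) is even, and 4·(even) is a multiple of 8.

4g(g + 1)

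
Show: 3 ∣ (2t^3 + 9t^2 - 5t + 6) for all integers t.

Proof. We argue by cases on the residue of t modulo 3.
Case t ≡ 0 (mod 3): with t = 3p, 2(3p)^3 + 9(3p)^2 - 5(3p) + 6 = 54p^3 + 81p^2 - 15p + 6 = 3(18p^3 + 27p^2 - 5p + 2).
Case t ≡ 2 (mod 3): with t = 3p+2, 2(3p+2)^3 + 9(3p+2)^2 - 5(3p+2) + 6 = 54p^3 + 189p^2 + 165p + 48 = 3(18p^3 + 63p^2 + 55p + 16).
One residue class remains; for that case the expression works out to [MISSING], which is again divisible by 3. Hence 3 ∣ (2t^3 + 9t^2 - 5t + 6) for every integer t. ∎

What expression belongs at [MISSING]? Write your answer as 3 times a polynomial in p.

3(18p^3 + 45p^2 + 19p + 4)

Only t ≡ 1 (mod 3) is unaccounted for. Put t = 3p+1:
2(3p+1)^3 + 9(3p+1)^2 - 5(3p+1) + 6 expands to 54p^3 + 135p^2 + 57p + 12,
and factoring out 3 leaves 3(18p^3 + 45p^2 + 19p + 4).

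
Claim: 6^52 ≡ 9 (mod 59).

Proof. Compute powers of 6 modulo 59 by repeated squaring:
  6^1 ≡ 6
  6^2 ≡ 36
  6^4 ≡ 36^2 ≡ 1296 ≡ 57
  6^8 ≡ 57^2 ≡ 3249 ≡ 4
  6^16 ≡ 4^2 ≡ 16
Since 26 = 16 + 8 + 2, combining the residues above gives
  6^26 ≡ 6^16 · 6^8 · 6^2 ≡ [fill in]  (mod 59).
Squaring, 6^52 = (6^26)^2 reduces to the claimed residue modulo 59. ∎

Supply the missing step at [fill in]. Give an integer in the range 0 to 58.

3

6^16 · 6^8 · 6^2 ≡ 16 · 4 · 36 = 2304.
2304 mod 59 = 3, so 6^26 ≡ 3 (mod 59).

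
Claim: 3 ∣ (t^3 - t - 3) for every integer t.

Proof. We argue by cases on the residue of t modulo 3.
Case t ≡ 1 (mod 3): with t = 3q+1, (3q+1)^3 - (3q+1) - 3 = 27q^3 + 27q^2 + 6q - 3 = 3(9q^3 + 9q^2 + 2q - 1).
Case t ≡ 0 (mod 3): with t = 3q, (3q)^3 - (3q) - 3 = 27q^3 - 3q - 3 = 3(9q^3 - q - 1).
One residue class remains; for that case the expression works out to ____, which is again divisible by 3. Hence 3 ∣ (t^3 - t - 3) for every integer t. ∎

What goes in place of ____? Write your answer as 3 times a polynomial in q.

3(9q^3 + 18q^2 + 11q + 1)

Only t ≡ 2 (mod 3) is unaccounted for. Put t = 3q+2:
(3q+2)^3 - (3q+2) - 3 expands to 27q^3 + 54q^2 + 33q + 3,
and factoring out 3 leaves 3(9q^3 + 18q^2 + 11q + 1).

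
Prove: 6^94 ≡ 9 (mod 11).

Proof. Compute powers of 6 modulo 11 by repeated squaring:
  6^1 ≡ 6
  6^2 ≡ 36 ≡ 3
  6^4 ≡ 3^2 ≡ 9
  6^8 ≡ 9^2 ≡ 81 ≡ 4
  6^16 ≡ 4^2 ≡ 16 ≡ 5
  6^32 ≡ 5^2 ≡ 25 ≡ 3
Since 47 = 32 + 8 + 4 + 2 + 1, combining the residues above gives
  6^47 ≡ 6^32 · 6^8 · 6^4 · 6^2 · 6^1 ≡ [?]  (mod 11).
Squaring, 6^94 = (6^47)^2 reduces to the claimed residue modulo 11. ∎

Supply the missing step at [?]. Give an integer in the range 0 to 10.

8

Multiply the listed residues: 3 · 4 · 9 · 3 · 6 = 12 → 108 → 324 → 1944.
Reducing modulo 11: 1944 = 176·11 + 8, so 6^47 ≡ 8.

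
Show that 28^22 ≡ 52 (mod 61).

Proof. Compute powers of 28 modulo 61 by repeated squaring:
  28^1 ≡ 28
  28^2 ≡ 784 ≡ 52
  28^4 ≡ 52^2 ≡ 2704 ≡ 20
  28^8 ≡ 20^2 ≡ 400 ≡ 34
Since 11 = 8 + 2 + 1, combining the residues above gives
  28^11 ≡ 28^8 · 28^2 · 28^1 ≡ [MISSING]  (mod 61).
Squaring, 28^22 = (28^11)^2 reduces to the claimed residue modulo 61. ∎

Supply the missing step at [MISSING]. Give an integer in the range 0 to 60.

28^8 · 28^2 · 28^1 ≡ 34 · 52 · 28 = 49504.
49504 mod 61 = 33, so 28^11 ≡ 33 (mod 61).

33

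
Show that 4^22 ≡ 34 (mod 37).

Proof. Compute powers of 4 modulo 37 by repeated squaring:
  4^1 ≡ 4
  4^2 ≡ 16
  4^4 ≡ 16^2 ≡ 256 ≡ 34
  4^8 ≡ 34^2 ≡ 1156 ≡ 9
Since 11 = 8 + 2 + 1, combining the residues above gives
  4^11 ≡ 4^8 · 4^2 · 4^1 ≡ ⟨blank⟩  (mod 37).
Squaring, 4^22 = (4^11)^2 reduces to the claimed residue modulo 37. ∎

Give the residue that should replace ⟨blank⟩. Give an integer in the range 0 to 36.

Multiply the listed residues: 9 · 16 · 4 = 144 → 576.
Reducing modulo 37: 576 = 15·37 + 21, so 4^11 ≡ 21.

21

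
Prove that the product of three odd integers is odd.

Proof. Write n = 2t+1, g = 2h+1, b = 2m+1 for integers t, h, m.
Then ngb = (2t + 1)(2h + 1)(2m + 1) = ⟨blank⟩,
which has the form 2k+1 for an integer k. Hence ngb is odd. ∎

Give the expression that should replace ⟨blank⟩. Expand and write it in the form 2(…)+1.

2(4hmt + 2hm + 2ht + h + 2mt + m + t) + 1

(2t + 1)(2h + 1)(2m + 1) = 8hmt + 4hm + 4ht + 2h + 4mt + 2m + 2t + 1
= 2(4hmt + 2hm + 2ht + h + 2mt + m + t) + 1.
Since 4hmt + 2hm + 2ht + h + 2mt + m + t is an integer, the product is of the form 2k+1 for an integer k.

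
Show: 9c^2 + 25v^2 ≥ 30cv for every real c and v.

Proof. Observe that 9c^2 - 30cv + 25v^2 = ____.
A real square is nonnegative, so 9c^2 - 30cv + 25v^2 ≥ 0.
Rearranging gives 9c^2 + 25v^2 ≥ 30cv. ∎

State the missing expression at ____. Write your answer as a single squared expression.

(3c - 5v)^2

9c^2 - 30cv + 25v^2 is a perfect-square trinomial: the outer terms are (3c)^2 and (5v)^2, and the cross term is -2·3c·5v.
So 9c^2 - 30cv + 25v^2 = (3c - 5v)^2 ≥ 0.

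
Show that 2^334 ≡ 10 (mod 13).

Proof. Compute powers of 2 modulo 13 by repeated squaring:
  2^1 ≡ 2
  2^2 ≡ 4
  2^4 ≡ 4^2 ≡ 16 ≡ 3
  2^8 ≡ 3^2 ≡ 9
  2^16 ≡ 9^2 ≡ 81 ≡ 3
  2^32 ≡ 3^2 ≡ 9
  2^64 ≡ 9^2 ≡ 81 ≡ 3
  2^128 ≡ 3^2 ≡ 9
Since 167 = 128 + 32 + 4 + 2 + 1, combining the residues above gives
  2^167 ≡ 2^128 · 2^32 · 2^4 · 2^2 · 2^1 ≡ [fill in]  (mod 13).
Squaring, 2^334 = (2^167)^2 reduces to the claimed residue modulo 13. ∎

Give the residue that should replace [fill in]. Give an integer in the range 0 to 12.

7

2^128 · 2^32 · 2^4 · 2^2 · 2^1 ≡ 9 · 9 · 3 · 4 · 2 = 1944.
1944 mod 13 = 7, so 2^167 ≡ 7 (mod 13).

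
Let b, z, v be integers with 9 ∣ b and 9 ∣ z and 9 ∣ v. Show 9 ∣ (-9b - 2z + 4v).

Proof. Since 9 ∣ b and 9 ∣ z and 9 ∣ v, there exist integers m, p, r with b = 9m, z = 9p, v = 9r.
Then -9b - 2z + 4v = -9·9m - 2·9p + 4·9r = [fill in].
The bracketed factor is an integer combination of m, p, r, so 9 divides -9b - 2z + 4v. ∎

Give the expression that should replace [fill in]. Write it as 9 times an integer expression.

9(-9m - 2p + 4r)

Pull the common 9 out of every term: -9·9m - 2·9p + 4·9r = 9(-9m - 2p + 4r).
-9m - 2p + 4r is an integer, which exhibits the divisibility.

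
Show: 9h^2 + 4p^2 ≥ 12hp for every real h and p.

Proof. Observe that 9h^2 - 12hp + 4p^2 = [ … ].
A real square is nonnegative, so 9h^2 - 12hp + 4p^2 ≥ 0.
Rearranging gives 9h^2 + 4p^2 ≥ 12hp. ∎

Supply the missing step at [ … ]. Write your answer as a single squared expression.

The leading and trailing coefficients are 3^2 and 2^2, and 12 = 2·3·2, so the trinomial is (3h - 2p)^2.
Hence 9h^2 - 12hp + 4p^2 ≥ 0.

(3h - 2p)^2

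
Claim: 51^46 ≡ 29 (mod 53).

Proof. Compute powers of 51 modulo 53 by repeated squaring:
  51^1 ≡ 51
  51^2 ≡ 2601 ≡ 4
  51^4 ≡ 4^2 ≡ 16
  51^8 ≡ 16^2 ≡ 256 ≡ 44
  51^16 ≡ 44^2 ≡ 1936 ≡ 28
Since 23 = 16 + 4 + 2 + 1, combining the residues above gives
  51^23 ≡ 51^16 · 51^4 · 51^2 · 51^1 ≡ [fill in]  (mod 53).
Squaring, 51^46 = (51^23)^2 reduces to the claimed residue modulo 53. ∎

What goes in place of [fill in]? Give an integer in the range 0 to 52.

20

Multiply the listed residues: 28 · 16 · 4 · 51 = 448 → 1792 → 91392.
Reducing modulo 53: 91392 = 1724·53 + 20, so 51^23 ≡ 20.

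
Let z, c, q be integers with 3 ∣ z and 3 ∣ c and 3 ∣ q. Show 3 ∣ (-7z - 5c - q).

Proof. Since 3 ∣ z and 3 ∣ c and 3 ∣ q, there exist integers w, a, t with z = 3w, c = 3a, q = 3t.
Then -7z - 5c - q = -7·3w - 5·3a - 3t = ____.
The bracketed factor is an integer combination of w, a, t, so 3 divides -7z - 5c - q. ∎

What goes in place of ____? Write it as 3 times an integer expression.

Each term has a factor of 3: -7·3w - 5·3a - 3t = 3·(-5a - t - 7w).
Since -5a - t - 7w is an integer, 3 ∣ (-7z - 5c - q).

3(-5a - t - 7w)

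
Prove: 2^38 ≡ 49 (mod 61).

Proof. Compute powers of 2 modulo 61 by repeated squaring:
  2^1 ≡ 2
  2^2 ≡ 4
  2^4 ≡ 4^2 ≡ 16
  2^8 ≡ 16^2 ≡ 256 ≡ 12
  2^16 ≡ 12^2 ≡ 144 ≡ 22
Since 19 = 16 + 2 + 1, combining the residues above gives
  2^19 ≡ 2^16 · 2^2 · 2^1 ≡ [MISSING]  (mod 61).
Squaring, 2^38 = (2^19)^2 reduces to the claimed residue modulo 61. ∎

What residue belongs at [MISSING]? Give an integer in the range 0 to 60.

54

2^16 · 2^2 · 2^1 ≡ 22 · 4 · 2 = 176.
176 mod 61 = 54, so 2^19 ≡ 54 (mod 61).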